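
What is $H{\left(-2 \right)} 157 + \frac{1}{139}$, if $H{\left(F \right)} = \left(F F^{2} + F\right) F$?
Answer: $\frac{436461}{139} \approx 3140.0$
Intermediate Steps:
$H{\left(F \right)} = F \left(F + F^{3}\right)$ ($H{\left(F \right)} = \left(F^{3} + F\right) F = \left(F + F^{3}\right) F = F \left(F + F^{3}\right)$)
$H{\left(-2 \right)} 157 + \frac{1}{139} = \left(\left(-2\right)^{2} + \left(-2\right)^{4}\right) 157 + \frac{1}{139} = \left(4 + 16\right) 157 + \frac{1}{139} = 20 \cdot 157 + \frac{1}{139} = 3140 + \frac{1}{139} = \frac{436461}{139}$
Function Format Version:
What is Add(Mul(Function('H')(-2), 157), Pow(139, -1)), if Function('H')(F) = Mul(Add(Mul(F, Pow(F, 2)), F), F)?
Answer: Rational(436461, 139) ≈ 3140.0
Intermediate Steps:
Function('H')(F) = Mul(F, Add(F, Pow(F, 3))) (Function('H')(F) = Mul(Add(Pow(F, 3), F), F) = Mul(Add(F, Pow(F, 3)), F) = Mul(F, Add(F, Pow(F, 3))))
Add(Mul(Function('H')(-2), 157), Pow(139, -1)) = Add(Mul(Add(Pow(-2, 2), Pow(-2, 4)), 157), Pow(139, -1)) = Add(Mul(Add(4, 16), 157), Rational(1, 139)) = Add(Mul(20, 157), Rational(1, 139)) = Add(3140, Rational(1, 139)) = Rational(436461, 139)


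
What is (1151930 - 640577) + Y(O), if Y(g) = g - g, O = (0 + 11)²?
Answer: 511353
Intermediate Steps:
O = 121 (O = 11² = 121)
Y(g) = 0
(1151930 - 640577) + Y(O) = (1151930 - 640577) + 0 = 511353 + 0 = 511353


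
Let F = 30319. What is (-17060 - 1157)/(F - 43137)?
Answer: 18217/12818 ≈ 1.4212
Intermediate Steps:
(-17060 - 1157)/(F - 43137) = (-17060 - 1157)/(30319 - 43137) = -18217/(-12818) = -18217*(-1/12818) = 18217/12818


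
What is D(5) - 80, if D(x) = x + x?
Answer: -70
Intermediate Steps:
D(x) = 2*x
D(5) - 80 = 2*5 - 80 = 10 - 80 = -70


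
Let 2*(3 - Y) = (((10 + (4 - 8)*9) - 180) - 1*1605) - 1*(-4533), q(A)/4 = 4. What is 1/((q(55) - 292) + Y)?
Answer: -1/1634 ≈ -0.00061200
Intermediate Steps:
q(A) = 16 (q(A) = 4*4 = 16)
Y = -1358 (Y = 3 - ((((10 + (4 - 8)*9) - 180) - 1*1605) - 1*(-4533))/2 = 3 - ((((10 - 4*9) - 180) - 1605) + 4533)/2 = 3 - ((((10 - 36) - 180) - 1605) + 4533)/2 = 3 - (((-26 - 180) - 1605) + 4533)/2 = 3 - ((-206 - 1605) + 4533)/2 = 3 - (-1811 + 4533)/2 = 3 - ½*2722 = 3 - 1361 = -1358)
1/((q(55) - 292) + Y) = 1/((16 - 292) - 1358) = 1/(-276 - 1358) = 1/(-1634) = -1/1634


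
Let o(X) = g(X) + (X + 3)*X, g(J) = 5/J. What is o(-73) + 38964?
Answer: 3217397/73 ≈ 44074.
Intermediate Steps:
o(X) = 5/X + X*(3 + X) (o(X) = 5/X + (X + 3)*X = 5/X + (3 + X)*X = 5/X + X*(3 + X))
o(-73) + 38964 = (5 + (-73)**2*(3 - 73))/(-73) + 38964 = -(5 + 5329*(-70))/73 + 38964 = -(5 - 373030)/73 + 38964 = -1/73*(-373025) + 38964 = 373025/73 + 38964 = 3217397/73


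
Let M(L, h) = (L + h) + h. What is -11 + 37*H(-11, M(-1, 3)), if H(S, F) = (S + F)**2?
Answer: 1321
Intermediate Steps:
M(L, h) = L + 2*h
H(S, F) = (F + S)**2
-11 + 37*H(-11, M(-1, 3)) = -11 + 37*((-1 + 2*3) - 11)**2 = -11 + 37*((-1 + 6) - 11)**2 = -11 + 37*(5 - 11)**2 = -11 + 37*(-6)**2 = -11 + 37*36 = -11 + 1332 = 1321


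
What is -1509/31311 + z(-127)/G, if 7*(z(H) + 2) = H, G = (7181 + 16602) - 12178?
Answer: -6047546/121121385 ≈ -0.049930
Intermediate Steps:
G = 11605 (G = 23783 - 12178 = 11605)
z(H) = -2 + H/7
-1509/31311 + z(-127)/G = -1509/31311 + (-2 + (⅐)*(-127))/11605 = -1509*1/31311 + (-2 - 127/7)*(1/11605) = -503/10437 - 141/7*1/11605 = -503/10437 - 141/81235 = -6047546/121121385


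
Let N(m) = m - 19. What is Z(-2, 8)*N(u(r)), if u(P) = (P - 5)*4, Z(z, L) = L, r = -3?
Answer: -408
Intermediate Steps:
u(P) = -20 + 4*P (u(P) = (-5 + P)*4 = -20 + 4*P)
N(m) = -19 + m
Z(-2, 8)*N(u(r)) = 8*(-19 + (-20 + 4*(-3))) = 8*(-19 + (-20 - 12)) = 8*(-19 - 32) = 8*(-51) = -408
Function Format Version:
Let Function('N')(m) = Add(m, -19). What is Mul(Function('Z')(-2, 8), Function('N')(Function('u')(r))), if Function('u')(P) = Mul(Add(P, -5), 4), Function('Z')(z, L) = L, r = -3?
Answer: -408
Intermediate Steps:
Function('u')(P) = Add(-20, Mul(4, P)) (Function('u')(P) = Mul(Add(-5, P), 4) = Add(-20, Mul(4, P)))
Function('N')(m) = Add(-19, m)
Mul(Function('Z')(-2, 8), Function('N')(Function('u')(r))) = Mul(8, Add(-19, Add(-20, Mul(4, -3)))) = Mul(8, Add(-19, Add(-20, -12))) = Mul(8, Add(-19, -32)) = Mul(8, -51) = -408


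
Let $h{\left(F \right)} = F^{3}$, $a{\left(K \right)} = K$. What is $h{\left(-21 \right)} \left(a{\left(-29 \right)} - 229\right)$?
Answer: $2389338$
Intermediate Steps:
$h{\left(-21 \right)} \left(a{\left(-29 \right)} - 229\right) = \left(-21\right)^{3} \left(-29 - 229\right) = \left(-9261\right) \left(-258\right) = 2389338$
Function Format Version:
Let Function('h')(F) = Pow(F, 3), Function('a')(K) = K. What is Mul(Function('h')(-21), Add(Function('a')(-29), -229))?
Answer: 2389338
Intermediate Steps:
Mul(Function('h')(-21), Add(Function('a')(-29), -229)) = Mul(Pow(-21, 3), Add(-29, -229)) = Mul(-9261, -258) = 2389338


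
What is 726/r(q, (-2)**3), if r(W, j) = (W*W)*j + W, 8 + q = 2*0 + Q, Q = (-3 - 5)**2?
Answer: -121/4172 ≈ -0.029003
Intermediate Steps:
Q = 64 (Q = (-8)**2 = 64)
q = 56 (q = -8 + (2*0 + 64) = -8 + (0 + 64) = -8 + 64 = 56)
r(W, j) = W + j*W**2 (r(W, j) = W**2*j + W = j*W**2 + W = W + j*W**2)
726/r(q, (-2)**3) = 726/((56*(1 + 56*(-2)**3))) = 726/((56*(1 + 56*(-8)))) = 726/((56*(1 - 448))) = 726/((56*(-447))) = 726/(-25032) = 726*(-1/25032) = -121/4172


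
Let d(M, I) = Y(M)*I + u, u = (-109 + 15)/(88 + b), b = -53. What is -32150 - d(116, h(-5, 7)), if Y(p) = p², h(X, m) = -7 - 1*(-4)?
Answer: 287724/35 ≈ 8220.7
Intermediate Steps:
h(X, m) = -3 (h(X, m) = -7 + 4 = -3)
u = -94/35 (u = (-109 + 15)/(88 - 53) = -94/35 ≈ -2.6857)
d(M, I) = -94/35 + I*M² (d(M, I) = M²*I - 94/35 = I*M² - 94/35 = -94/35 + I*M²)
-32150 - d(116, h(-5, 7)) = -32150 - (-94/35 - 3*116²) = -32150 - (-94/35 - 3*13456) = -32150 - (-94/35 - 40368) = -32150 - 1*(-1412974/35) = -32150 + 1412974/35 = 287724/35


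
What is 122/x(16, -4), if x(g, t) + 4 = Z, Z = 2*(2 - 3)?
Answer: -61/3 ≈ -20.333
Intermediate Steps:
Z = -2 (Z = 2*(-1) = -2)
x(g, t) = -6 (x(g, t) = -4 - 2 = -6)
122/x(16, -4) = 122/(-6) = 122*(-⅙) = -61/3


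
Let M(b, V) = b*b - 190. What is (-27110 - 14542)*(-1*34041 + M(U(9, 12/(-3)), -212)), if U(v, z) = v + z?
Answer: 1424748312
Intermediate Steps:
M(b, V) = -190 + b² (M(b, V) = b² - 190 = -190 + b²)
(-27110 - 14542)*(-1*34041 + M(U(9, 12/(-3)), -212)) = (-27110 - 14542)*(-1*34041 + (-190 + (9 + 12/(-3))²)) = -41652*(-34041 + (-190 + (9 + 12*(-⅓))²)) = -41652*(-34041 + (-190 + (9 - 4)²)) = -41652*(-34041 + (-190 + 5²)) = -41652*(-34041 + (-190 + 25)) = -41652*(-34041 - 165) = -41652*(-34206) = 1424748312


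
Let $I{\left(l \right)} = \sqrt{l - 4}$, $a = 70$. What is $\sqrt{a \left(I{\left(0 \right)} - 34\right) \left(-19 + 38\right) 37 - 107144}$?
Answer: $2 \sqrt{-445071 + 24605 i} \approx 36.867 + 1334.8 i$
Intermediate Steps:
$I{\left(l \right)} = \sqrt{-4 + l}$
$\sqrt{a \left(I{\left(0 \right)} - 34\right) \left(-19 + 38\right) 37 - 107144} = \sqrt{70 \left(\sqrt{-4 + 0} - 34\right) \left(-19 + 38\right) 37 - 107144} = \sqrt{70 \left(\sqrt{-4} - 34\right) 19 \cdot 37 - 107144} = \sqrt{70 \left(2 i - 34\right) 19 \cdot 37 - 107144} = \sqrt{70 \left(-34 + 2 i\right) 19 \cdot 37 - 107144} = \sqrt{70 \left(-646 + 38 i\right) 37 - 107144} = \sqrt{\left(-45220 + 2660 i\right) 37 - 107144} = \sqrt{\left(-1673140 + 98420 i\right) - 107144} = \sqrt{-1780284 + 98420 i}$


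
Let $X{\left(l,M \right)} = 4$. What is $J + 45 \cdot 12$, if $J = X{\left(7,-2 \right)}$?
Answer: $544$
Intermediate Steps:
$J = 4$
$J + 45 \cdot 12 = 4 + 45 \cdot 12 = 4 + 540 = 544$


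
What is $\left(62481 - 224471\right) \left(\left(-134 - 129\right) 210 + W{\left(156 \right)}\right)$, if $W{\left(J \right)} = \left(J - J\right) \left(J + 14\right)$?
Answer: $8946707700$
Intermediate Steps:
$W{\left(J \right)} = 0$ ($W{\left(J \right)} = 0 \left(14 + J\right) = 0$)
$\left(62481 - 224471\right) \left(\left(-134 - 129\right) 210 + W{\left(156 \right)}\right) = \left(62481 - 224471\right) \left(\left(-134 - 129\right) 210 + 0\right) = - 161990 \left(\left(-263\right) 210 + 0\right) = - 161990 \left(-55230 + 0\right) = \left(-161990\right) \left(-55230\right) = 8946707700$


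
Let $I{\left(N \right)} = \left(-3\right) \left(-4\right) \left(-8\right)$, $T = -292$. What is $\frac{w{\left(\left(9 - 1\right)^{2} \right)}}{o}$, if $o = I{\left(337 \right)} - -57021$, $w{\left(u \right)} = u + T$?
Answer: $- \frac{76}{18975} \approx -0.0040053$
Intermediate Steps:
$I{\left(N \right)} = -96$ ($I{\left(N \right)} = 12 \left(-8\right) = -96$)
$w{\left(u \right)} = -292 + u$ ($w{\left(u \right)} = u - 292 = -292 + u$)
$o = 56925$ ($o = -96 - -57021 = -96 + 57021 = 56925$)
$\frac{w{\left(\left(9 - 1\right)^{2} \right)}}{o} = \frac{-292 + \left(9 - 1\right)^{2}}{56925} = \left(-292 + 8^{2}\right) \frac{1}{56925} = \left(-292 + 64\right) \frac{1}{56925} = \left(-228\right) \frac{1}{56925} = - \frac{76}{18975}$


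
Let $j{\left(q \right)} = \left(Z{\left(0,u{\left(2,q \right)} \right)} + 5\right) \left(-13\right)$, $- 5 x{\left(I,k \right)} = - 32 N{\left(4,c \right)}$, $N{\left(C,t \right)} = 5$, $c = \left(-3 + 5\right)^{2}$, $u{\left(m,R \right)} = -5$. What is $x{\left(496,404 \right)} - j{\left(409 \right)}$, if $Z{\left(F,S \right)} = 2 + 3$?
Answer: $162$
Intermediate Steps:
$Z{\left(F,S \right)} = 5$
$c = 4$ ($c = 2^{2} = 4$)
$x{\left(I,k \right)} = 32$ ($x{\left(I,k \right)} = - \frac{\left(-32\right) 5}{5} = \left(- \frac{1}{5}\right) \left(-160\right) = 32$)
$j{\left(q \right)} = -130$ ($j{\left(q \right)} = \left(5 + 5\right) \left(-13\right) = 10 \left(-13\right) = -130$)
$x{\left(496,404 \right)} - j{\left(409 \right)} = 32 - -130 = 32 + 130 = 162$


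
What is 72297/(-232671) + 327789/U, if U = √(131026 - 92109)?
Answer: -24099/77557 + 327789*√38917/38917 ≈ 1661.3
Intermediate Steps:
U = √38917 ≈ 197.27
72297/(-232671) + 327789/U = 72297/(-232671) + 327789/(√38917) = 72297*(-1/232671) + 327789*(√38917/38917) = -24099/77557 + 327789*√38917/38917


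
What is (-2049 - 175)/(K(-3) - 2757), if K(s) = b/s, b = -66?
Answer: 2224/2735 ≈ 0.81316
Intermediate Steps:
K(s) = -66/s
(-2049 - 175)/(K(-3) - 2757) = (-2049 - 175)/(-66/(-3) - 2757) = -2224/(-66*(-⅓) - 2757) = -2224/(22 - 2757) = -2224/(-2735) = -2224*(-1/2735) = 2224/2735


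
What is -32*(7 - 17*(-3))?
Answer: -1856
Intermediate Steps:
-32*(7 - 17*(-3)) = -32*(7 + 51) = -32*58 = -1856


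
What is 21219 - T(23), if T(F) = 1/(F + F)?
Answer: 976073/46 ≈ 21219.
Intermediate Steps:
T(F) = 1/(2*F)
21219 - T(23) = 21219 - 1/(2*23) = 21219 - 1*1/46 = 21219 - 1/46 = 976073/46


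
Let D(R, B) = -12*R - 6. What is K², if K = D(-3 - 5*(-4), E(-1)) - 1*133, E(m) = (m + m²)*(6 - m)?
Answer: 117649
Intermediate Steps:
E(m) = (6 - m)*(m + m²)
D(R, B) = -6 - 12*R
K = -343 (K = (-6 - 12*(-3 - 5*(-4))) - 1*133 = (-6 - 12*(-3 + 20)) - 133 = (-6 - 12*17) - 133 = (-6 - 204) - 133 = -210 - 133 = -343)
K² = (-343)² = 117649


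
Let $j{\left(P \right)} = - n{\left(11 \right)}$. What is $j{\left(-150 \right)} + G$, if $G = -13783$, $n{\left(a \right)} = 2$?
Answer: $-13785$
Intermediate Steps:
$j{\left(P \right)} = -2$ ($j{\left(P \right)} = \left(-1\right) 2 = -2$)
$j{\left(-150 \right)} + G = -2 - 13783 = -13785$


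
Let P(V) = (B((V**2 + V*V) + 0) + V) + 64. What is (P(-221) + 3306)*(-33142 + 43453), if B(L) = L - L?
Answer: 32469339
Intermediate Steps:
B(L) = 0
P(V) = 64 + V (P(V) = (0 + V) + 64 = V + 64 = 64 + V)
(P(-221) + 3306)*(-33142 + 43453) = ((64 - 221) + 3306)*(-33142 + 43453) = (-157 + 3306)*10311 = 3149*10311 = 32469339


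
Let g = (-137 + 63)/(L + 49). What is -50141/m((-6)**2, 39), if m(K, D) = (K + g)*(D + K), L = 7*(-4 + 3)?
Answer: -350987/17975 ≈ -19.526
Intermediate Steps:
L = -7 (L = 7*(-1) = -7)
g = -37/21 (g = (-137 + 63)/(-7 + 49) = -74/42 = -74*1/42 = -37/21 ≈ -1.7619)
m(K, D) = (-37/21 + K)*(D + K) (m(K, D) = (K - 37/21)*(D + K) = (-37/21 + K)*(D + K))
-50141/m((-6)**2, 39) = -50141/(((-6)**2)**2 - 37/21*39 - 37/21*(-6)**2 + 39*(-6)**2) = -50141/(36**2 - 481/7 - 37/21*36 + 39*36) = -50141/(1296 - 481/7 - 444/7 + 1404) = -50141/17975/7 = -50141*7/17975 = -350987/17975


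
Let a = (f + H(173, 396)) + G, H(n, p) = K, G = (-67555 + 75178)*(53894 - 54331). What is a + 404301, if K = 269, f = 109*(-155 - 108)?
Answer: -2955348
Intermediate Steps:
G = -3331251 (G = 7623*(-437) = -3331251)
f = -28667 (f = 109*(-263) = -28667)
H(n, p) = 269
a = -3359649 (a = (-28667 + 269) - 3331251 = -28398 - 3331251 = -3359649)
a + 404301 = -3359649 + 404301 = -2955348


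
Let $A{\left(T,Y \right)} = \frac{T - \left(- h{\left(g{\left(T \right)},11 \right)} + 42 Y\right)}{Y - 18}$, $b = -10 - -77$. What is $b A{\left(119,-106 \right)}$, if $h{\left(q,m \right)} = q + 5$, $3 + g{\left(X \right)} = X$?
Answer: $- \frac{78591}{31} \approx -2535.2$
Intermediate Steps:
$g{\left(X \right)} = -3 + X$
$h{\left(q,m \right)} = 5 + q$
$b = 67$ ($b = -10 + 77 = 67$)
$A{\left(T,Y \right)} = \frac{2 - 42 Y + 2 T}{-18 + Y}$ ($A{\left(T,Y \right)} = \frac{T - \left(-2 - T + 42 Y\right)}{Y - 18} = \frac{T - \left(-2 - T + 42 Y\right)}{-18 + Y} = \frac{T + \left(2 + T - 42 Y\right)}{-18 + Y} = \frac{2 - 42 Y + 2 T}{-18 + Y}$)
$b A{\left(119,-106 \right)} = 67 \frac{2 \left(1 + 119 - -2226\right)}{-18 - 106} = 67 \frac{2 \left(1 + 119 + 2226\right)}{-124} = 67 \cdot 2 \left(- \frac{1}{124}\right) 2346 = 67 \left(- \frac{1173}{31}\right) = - \frac{78591}{31}$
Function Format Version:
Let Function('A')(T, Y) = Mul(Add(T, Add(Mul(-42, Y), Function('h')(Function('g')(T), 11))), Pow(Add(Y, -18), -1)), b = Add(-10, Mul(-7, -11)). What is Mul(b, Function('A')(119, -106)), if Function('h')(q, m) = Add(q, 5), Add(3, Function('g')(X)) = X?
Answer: Rational(-78591, 31) ≈ -2535.2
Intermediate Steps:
Function('g')(X) = Add(-3, X)
Function('h')(q, m) = Add(5, q)
b = 67 (b = Add(-10, 77) = 67)
Function('A')(T, Y) = Mul(Pow(Add(-18, Y), -1), Add(2, Mul(-42, Y), Mul(2, T))) (Function('A')(T, Y) = Mul(Add(T, Add(Mul(-42, Y), Add(5, Add(-3, T)))), Pow(Add(Y, -18), -1)) = Mul(Add(T, Add(Mul(-42, Y), Add(2, T))), Pow(Add(-18, Y), -1)) = Mul(Add(T, Add(2, T, Mul(-42, Y))), Pow(Add(-18, Y), -1)) = Mul(Add(2, Mul(-42, Y), Mul(2, T)), Pow(Add(-18, Y), -1)) = Mul(Pow(Add(-18, Y), -1), Add(2, Mul(-42, Y), Mul(2, T))))
Mul(b, Function('A')(119, -106)) = Mul(67, Mul(2, Pow(Add(-18, -106), -1), Add(1, 119, Mul(-21, -106)))) = Mul(67, Mul(2, Pow(-124, -1), Add(1, 119, 2226))) = Mul(67, Mul(2, Rational(-1, 124), 2346)) = Mul(67, Rational(-1173, 31)) = Rational(-78591, 31)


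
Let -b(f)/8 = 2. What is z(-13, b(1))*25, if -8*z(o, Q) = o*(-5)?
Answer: -1625/8 ≈ -203.13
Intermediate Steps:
b(f) = -16 (b(f) = -8*2 = -16)
z(o, Q) = 5*o/8 (z(o, Q) = -o*(-5)/8 = -(-5)*o/8 = 5*o/8)
z(-13, b(1))*25 = ((5/8)*(-13))*25 = -65/8*25 = -1625/8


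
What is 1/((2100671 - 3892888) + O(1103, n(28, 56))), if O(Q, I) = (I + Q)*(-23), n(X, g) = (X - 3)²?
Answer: -1/1831961 ≈ -5.4586e-7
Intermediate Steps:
n(X, g) = (-3 + X)²
O(Q, I) = -23*I - 23*Q
1/((2100671 - 3892888) + O(1103, n(28, 56))) = 1/((2100671 - 3892888) + (-23*(-3 + 28)² - 23*1103)) = 1/(-1792217 + (-23*25² - 25369)) = 1/(-1792217 + (-23*625 - 25369)) = 1/(-1792217 + (-14375 - 25369)) = 1/(-1792217 - 39744) = 1/(-1831961) = -1/1831961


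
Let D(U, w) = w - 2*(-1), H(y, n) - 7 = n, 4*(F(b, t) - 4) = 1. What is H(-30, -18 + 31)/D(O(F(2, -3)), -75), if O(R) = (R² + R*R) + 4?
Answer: -20/73 ≈ -0.27397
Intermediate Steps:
F(b, t) = 17/4 (F(b, t) = 4 + (¼)*1 = 4 + ¼ = 17/4)
O(R) = 4 + 2*R² (O(R) = (R² + R²) + 4 = 2*R² + 4 = 4 + 2*R²)
H(y, n) = 7 + n
D(U, w) = 2 + w (D(U, w) = w + 2 = 2 + w)
H(-30, -18 + 31)/D(O(F(2, -3)), -75) = (7 + (-18 + 31))/(2 - 75) = (7 + 13)/(-73) = 20*(-1/73) = -20/73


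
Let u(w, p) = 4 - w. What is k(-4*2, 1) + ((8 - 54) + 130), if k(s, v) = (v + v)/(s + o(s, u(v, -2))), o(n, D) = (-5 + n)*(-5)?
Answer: 4790/57 ≈ 84.035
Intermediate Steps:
o(n, D) = 25 - 5*n
k(s, v) = 2*v/(25 - 4*s) (k(s, v) = (v + v)/(s + (25 - 5*s)) = (2*v)/(25 - 4*s) = 2*v/(25 - 4*s))
k(-4*2, 1) + ((8 - 54) + 130) = -2*1/(-25 + 4*(-4*2)) + ((8 - 54) + 130) = -2*1/(-25 + 4*(-8)) + (-46 + 130) = -2*1/(-25 - 32) + 84 = -2*1/(-57) + 84 = -2*1*(-1/57) + 84 = 2/57 + 84 = 4790/57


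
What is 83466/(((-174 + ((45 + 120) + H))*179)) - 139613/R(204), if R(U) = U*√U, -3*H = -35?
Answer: 125199/716 - 139613*√51/20808 ≈ 126.94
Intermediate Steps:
H = 35/3 (H = -⅓*(-35) = 35/3 ≈ 11.667)
R(U) = U^(3/2)
83466/(((-174 + ((45 + 120) + H))*179)) - 139613/R(204) = 83466/(((-174 + ((45 + 120) + 35/3))*179)) - 139613*√51/20808 = 83466/(((-174 + (165 + 35/3))*179)) - 139613*√51/20808 = 83466/(((-174 + 530/3)*179)) - 139613*√51/20808 = 83466/(((8/3)*179)) - 139613*√51/20808 = 83466/(1432/3) - 139613*√51/20808 = 83466*(3/1432) - 139613*√51/20808 = 125199/716 - 139613*√51/20808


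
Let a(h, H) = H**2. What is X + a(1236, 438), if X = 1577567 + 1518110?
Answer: 3287521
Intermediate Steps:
X = 3095677
X + a(1236, 438) = 3095677 + 438**2 = 3095677 + 191844 = 3287521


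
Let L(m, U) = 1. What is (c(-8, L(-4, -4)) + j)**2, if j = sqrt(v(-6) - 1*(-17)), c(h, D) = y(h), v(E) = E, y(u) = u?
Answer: (8 - sqrt(11))**2 ≈ 21.934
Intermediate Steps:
c(h, D) = h
j = sqrt(11) (j = sqrt(-6 - 1*(-17)) = sqrt(-6 + 17) = sqrt(11) ≈ 3.3166)
(c(-8, L(-4, -4)) + j)**2 = (-8 + sqrt(11))**2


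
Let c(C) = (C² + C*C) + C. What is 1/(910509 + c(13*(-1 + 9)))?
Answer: 1/932245 ≈ 1.0727e-6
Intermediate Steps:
c(C) = C + 2*C² (c(C) = (C² + C²) + C = 2*C² + C = C + 2*C²)
1/(910509 + c(13*(-1 + 9))) = 1/(910509 + (13*(-1 + 9))*(1 + 2*(13*(-1 + 9)))) = 1/(910509 + (13*8)*(1 + 2*(13*8))) = 1/(910509 + 104*(1 + 2*104)) = 1/(910509 + 104*(1 + 208)) = 1/(910509 + 104*209) = 1/(910509 + 21736) = 1/932245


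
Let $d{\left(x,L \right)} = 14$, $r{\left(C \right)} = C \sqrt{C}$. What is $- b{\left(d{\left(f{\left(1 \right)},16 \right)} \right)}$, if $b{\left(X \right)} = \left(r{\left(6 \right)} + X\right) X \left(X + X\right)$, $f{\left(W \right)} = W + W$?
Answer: $-5488 - 2352 \sqrt{6} \approx -11249.0$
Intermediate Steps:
$r{\left(C \right)} = C^{\frac{3}{2}}$
$f{\left(W \right)} = 2 W$
$b{\left(X \right)} = 2 X^{2} \left(X + 6 \sqrt{6}\right)$ ($b{\left(X \right)} = \left(6^{\frac{3}{2}} + X\right) X \left(X + X\right) = \left(6 \sqrt{6} + X\right) X 2 X = \left(X + 6 \sqrt{6}\right) X 2 X = X \left(X + 6 \sqrt{6}\right) 2 X = 2 X^{2} \left(X + 6 \sqrt{6}\right)$)
$- b{\left(d{\left(f{\left(1 \right)},16 \right)} \right)} = - 2 \cdot 14^{2} \left(14 + 6 \sqrt{6}\right) = - 2 \cdot 196 \left(14 + 6 \sqrt{6}\right) = - (5488 + 2352 \sqrt{6}) = -5488 - 2352 \sqrt{6}$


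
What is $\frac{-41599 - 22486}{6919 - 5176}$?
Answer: $- \frac{9155}{249} \approx -36.767$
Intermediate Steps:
$\frac{-41599 - 22486}{6919 - 5176} = - \frac{64085}{1743} = \left(-64085\right) \frac{1}{1743} = - \frac{9155}{249}$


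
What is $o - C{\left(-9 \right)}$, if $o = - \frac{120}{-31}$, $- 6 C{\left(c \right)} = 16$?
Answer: $\frac{608}{93} \approx 6.5376$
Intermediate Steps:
$C{\left(c \right)} = - \frac{8}{3}$ ($C{\left(c \right)} = \left(- \frac{1}{6}\right) 16 = - \frac{8}{3}$)
$o = \frac{120}{31}$ ($o = \left(-120\right) \left(- \frac{1}{31}\right) = \frac{120}{31} \approx 3.871$)
$o - C{\left(-9 \right)} = \frac{120}{31} - - \frac{8}{3} = \frac{120}{31} + \frac{8}{3} = \frac{608}{93}$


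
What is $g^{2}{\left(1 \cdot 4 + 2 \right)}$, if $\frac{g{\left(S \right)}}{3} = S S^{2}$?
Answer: $419904$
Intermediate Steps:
$g{\left(S \right)} = 3 S^{3}$ ($g{\left(S \right)} = 3 S S^{2} = 3 S^{3}$)
$g^{2}{\left(1 \cdot 4 + 2 \right)} = \left(3 \left(1 \cdot 4 + 2\right)^{3}\right)^{2} = \left(3 \left(4 + 2\right)^{3}\right)^{2} = \left(3 \cdot 6^{3}\right)^{2} = \left(3 \cdot 216\right)^{2} = 648^{2} = 419904$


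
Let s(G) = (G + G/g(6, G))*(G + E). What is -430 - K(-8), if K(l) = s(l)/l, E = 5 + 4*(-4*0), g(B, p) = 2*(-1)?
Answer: -857/2 ≈ -428.50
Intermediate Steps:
g(B, p) = -2
E = 5 (E = 5 + 4*0 = 5 + 0 = 5)
s(G) = G*(5 + G)/2 (s(G) = (G + G/(-2))*(G + 5) = (G + G*(-1/2))*(5 + G) = (G - G/2)*(5 + G) = (G/2)*(5 + G) = G*(5 + G)/2)
K(l) = 5/2 + l/2 (K(l) = (l*(5 + l)/2)/l = 5/2 + l/2)
-430 - K(-8) = -430 - (5/2 + (1/2)*(-8)) = -430 - (5/2 - 4) = -430 - 1*(-3/2) = -430 + 3/2 = -857/2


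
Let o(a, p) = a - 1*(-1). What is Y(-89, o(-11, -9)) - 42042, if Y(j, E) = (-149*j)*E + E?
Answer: -174662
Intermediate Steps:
o(a, p) = 1 + a (o(a, p) = a + 1 = 1 + a)
Y(j, E) = E - 149*E*j (Y(j, E) = -149*E*j + E = E - 149*E*j)
Y(-89, o(-11, -9)) - 42042 = (1 - 11)*(1 - 149*(-89)) - 42042 = -10*(1 + 13261) - 42042 = -10*13262 - 42042 = -132620 - 42042 = -174662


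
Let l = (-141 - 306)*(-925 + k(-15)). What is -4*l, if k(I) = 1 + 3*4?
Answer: -1630656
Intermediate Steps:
k(I) = 13 (k(I) = 1 + 12 = 13)
l = 407664 (l = (-141 - 306)*(-925 + 13) = -447*(-912) = 407664)
-4*l = -4*407664 = -1630656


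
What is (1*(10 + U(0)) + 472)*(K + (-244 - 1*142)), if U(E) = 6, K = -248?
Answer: -309392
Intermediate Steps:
(1*(10 + U(0)) + 472)*(K + (-244 - 1*142)) = (1*(10 + 6) + 472)*(-248 + (-244 - 1*142)) = (1*16 + 472)*(-248 + (-244 - 142)) = (16 + 472)*(-248 - 386) = 488*(-634) = -309392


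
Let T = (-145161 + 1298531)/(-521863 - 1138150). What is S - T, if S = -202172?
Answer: -335606994866/1660013 ≈ -2.0217e+5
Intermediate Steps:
T = -1153370/1660013 (T = 1153370/(-1660013) = 1153370*(-1/1660013) = -1153370/1660013 ≈ -0.69480)
S - T = -202172 - 1*(-1153370/1660013) = -202172 + 1153370/1660013 = -335606994866/1660013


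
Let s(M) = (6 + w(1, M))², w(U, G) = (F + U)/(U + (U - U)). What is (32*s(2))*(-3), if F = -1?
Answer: -3456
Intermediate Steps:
w(U, G) = (-1 + U)/U (w(U, G) = (-1 + U)/(U + (U - U)) = (-1 + U)/(U + 0) = (-1 + U)/U)
s(M) = 36 (s(M) = (6 + (-1 + 1)/1)² = (6 + 1*0)² = (6 + 0)² = 6² = 36)
(32*s(2))*(-3) = (32*36)*(-3) = 1152*(-3) = -3456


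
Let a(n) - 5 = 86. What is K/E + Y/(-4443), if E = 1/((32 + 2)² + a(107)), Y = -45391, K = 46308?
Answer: 256565861059/4443 ≈ 5.7746e+7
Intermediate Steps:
a(n) = 91 (a(n) = 5 + 86 = 91)
E = 1/1247 (E = 1/((32 + 2)² + 91) = 1/(34² + 91) = 1/(1156 + 91) = 1/1247 ≈ 0.00080192)
K/E + Y/(-4443) = 46308/(1/1247) - 45391/(-4443) = 46308*1247 - 45391*(-1/4443) = 57746076 + 45391/4443 = 256565861059/4443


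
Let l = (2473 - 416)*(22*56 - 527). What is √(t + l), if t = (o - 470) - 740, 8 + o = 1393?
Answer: 2*√362590 ≈ 1204.3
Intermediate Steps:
o = 1385 (o = -8 + 1393 = 1385)
t = 175 (t = (1385 - 470) - 740 = 915 - 740 = 175)
l = 1450185 (l = 2057*(1232 - 527) = 2057*705 = 1450185)
√(t + l) = √(175 + 1450185) = √1450360 = 2*√362590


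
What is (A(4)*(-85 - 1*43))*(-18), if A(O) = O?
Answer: 9216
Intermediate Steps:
(A(4)*(-85 - 1*43))*(-18) = (4*(-85 - 1*43))*(-18) = (4*(-85 - 43))*(-18) = (4*(-128))*(-18) = -512*(-18) = 9216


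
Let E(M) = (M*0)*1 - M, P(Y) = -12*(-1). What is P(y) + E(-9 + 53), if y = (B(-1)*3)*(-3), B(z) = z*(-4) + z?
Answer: -32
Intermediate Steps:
B(z) = -3*z (B(z) = -4*z + z = -3*z)
y = -27 (y = (-3*(-1)*3)*(-3) = (3*3)*(-3) = 9*(-3) = -27)
P(Y) = 12
E(M) = -M (E(M) = 0*1 - M = 0 - M = -M)
P(y) + E(-9 + 53) = 12 - (-9 + 53) = 12 - 1*44 = 12 - 44 = -32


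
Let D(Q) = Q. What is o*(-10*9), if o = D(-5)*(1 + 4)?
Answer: 2250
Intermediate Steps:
o = -25 (o = -5*(1 + 4) = -5*5 = -25)
o*(-10*9) = -(-250)*9 = -25*(-90) = 2250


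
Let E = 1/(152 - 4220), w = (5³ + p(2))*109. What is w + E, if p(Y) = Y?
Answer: 56313323/4068 ≈ 13843.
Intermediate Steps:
w = 13843 (w = (5³ + 2)*109 = (125 + 2)*109 = 127*109 = 13843)
E = -1/4068 (E = 1/(-4068) = -1/4068 ≈ -0.00024582)
w + E = 13843 - 1/4068 = 56313323/4068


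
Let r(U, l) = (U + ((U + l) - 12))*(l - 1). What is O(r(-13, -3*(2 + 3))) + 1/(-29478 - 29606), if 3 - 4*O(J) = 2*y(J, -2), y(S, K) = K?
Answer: 25849/14771 ≈ 1.7500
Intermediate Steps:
r(U, l) = (-1 + l)*(-12 + l + 2*U) (r(U, l) = (U + (-12 + U + l))*(-1 + l) = (-12 + l + 2*U)*(-1 + l) = (-1 + l)*(-12 + l + 2*U))
O(J) = 7/4 (O(J) = 3/4 - (-2)/2 = 3/4 - 1/4*(-4) = 3/4 + 1 = 7/4)
O(r(-13, -3*(2 + 3))) + 1/(-29478 - 29606) = 7/4 + 1/(-29478 - 29606) = 7/4 + 1/(-59084) = 7/4 - 1/59084 = 25849/14771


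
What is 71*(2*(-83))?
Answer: -11786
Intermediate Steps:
71*(2*(-83)) = 71*(-166) = -11786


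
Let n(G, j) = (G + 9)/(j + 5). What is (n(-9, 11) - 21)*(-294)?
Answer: 6174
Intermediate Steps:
n(G, j) = (9 + G)/(5 + j)
(n(-9, 11) - 21)*(-294) = ((9 - 9)/(5 + 11) - 21)*(-294) = (0/16 - 21)*(-294) = ((1/16)*0 - 21)*(-294) = (0 - 21)*(-294) = -21*(-294) = 6174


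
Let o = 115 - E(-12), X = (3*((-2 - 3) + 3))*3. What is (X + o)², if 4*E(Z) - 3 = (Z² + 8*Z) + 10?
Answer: 106929/16 ≈ 6683.1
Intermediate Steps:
E(Z) = 13/4 + 2*Z + Z²/4 (E(Z) = ¾ + ((Z² + 8*Z) + 10)/4 = ¾ + (10 + Z² + 8*Z)/4 = ¾ + (5/2 + 2*Z + Z²/4) = 13/4 + 2*Z + Z²/4)
X = -18 (X = (3*(-5 + 3))*3 = (3*(-2))*3 = -6*3 = -18)
o = 399/4 (o = 115 - (13/4 + 2*(-12) + (¼)*(-12)²) = 115 - (13/4 - 24 + (¼)*144) = 115 - (13/4 - 24 + 36) = 115 - 1*61/4 = 115 - 61/4 = 399/4 ≈ 99.750)
(X + o)² = (-18 + 399/4)² = (327/4)² = 106929/16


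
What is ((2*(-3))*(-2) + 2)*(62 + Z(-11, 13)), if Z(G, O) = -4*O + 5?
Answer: 210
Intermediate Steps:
Z(G, O) = 5 - 4*O
((2*(-3))*(-2) + 2)*(62 + Z(-11, 13)) = ((2*(-3))*(-2) + 2)*(62 + (5 - 4*13)) = (-6*(-2) + 2)*(62 + (5 - 52)) = (12 + 2)*(62 - 47) = 14*15 = 210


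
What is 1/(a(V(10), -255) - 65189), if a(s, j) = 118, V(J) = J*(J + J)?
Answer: -1/65071 ≈ -1.5368e-5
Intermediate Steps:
V(J) = 2*J² (V(J) = J*(2*J) = 2*J²)
1/(a(V(10), -255) - 65189) = 1/(118 - 65189) = 1/(-65071) = -1/65071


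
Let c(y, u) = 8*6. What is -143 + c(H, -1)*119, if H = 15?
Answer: 5569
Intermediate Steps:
c(y, u) = 48
-143 + c(H, -1)*119 = -143 + 48*119 = -143 + 5712 = 5569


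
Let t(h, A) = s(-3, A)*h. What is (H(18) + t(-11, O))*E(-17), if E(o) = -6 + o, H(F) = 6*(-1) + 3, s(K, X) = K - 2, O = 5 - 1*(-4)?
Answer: -1196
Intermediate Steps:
O = 9 (O = 5 + 4 = 9)
s(K, X) = -2 + K
t(h, A) = -5*h (t(h, A) = (-2 - 3)*h = -5*h)
H(F) = -3 (H(F) = -6 + 3 = -3)
(H(18) + t(-11, O))*E(-17) = (-3 - 5*(-11))*(-6 - 17) = (-3 + 55)*(-23) = 52*(-23) = -1196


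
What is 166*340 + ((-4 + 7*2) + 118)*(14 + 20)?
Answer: 60792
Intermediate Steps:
166*340 + ((-4 + 7*2) + 118)*(14 + 20) = 56440 + ((-4 + 14) + 118)*34 = 56440 + (10 + 118)*34 = 56440 + 128*34 = 56440 + 4352 = 60792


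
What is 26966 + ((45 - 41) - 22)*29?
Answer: 26444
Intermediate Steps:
26966 + ((45 - 41) - 22)*29 = 26966 + (4 - 22)*29 = 26966 - 18*29 = 26966 - 522 = 26444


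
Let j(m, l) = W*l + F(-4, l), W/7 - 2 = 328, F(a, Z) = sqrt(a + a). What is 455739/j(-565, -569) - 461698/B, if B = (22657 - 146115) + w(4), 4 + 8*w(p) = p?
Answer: 180921383172280301/53322160580077366 - 455739*I*sqrt(2)/863810536054 ≈ 3.393 - 7.4613e-7*I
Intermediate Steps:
F(a, Z) = sqrt(2)*sqrt(a) (F(a, Z) = sqrt(2*a) = sqrt(2)*sqrt(a))
w(p) = -1/2 + p/8
W = 2310 (W = 14 + 7*328 = 14 + 2296 = 2310)
B = -123458 (B = (22657 - 146115) + (-1/2 + (1/8)*4) = -123458 + (-1/2 + 1/2) = -123458 + 0 = -123458)
j(m, l) = 2310*l + 2*I*sqrt(2) (j(m, l) = 2310*l + sqrt(2)*sqrt(-4) = 2310*l + sqrt(2)*(2*I) = 2310*l + 2*I*sqrt(2))
455739/j(-565, -569) - 461698/B = 455739/(2310*(-569) + 2*I*sqrt(2)) - 461698/(-123458) = 455739/(-1314390 + 2*I*sqrt(2)) - 461698*(-1/123458) = 455739/(-1314390 + 2*I*sqrt(2)) + 230849/61729 = 230849/61729 + 455739/(-1314390 + 2*I*sqrt(2))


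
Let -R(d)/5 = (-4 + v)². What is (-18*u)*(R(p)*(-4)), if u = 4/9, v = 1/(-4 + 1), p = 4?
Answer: -27040/9 ≈ -3004.4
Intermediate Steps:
v = -⅓ (v = 1/(-3) = -⅓ ≈ -0.33333)
R(d) = -845/9 (R(d) = -5*(-4 - ⅓)² = -5*(-13/3)² = -5*169/9 = -845/9)
u = 4/9 (u = 4*(⅑) = 4/9 ≈ 0.44444)
(-18*u)*(R(p)*(-4)) = (-18*4/9)*(-845/9*(-4)) = -8*3380/9 = -27040/9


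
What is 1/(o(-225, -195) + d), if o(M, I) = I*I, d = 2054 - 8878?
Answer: 1/31201 ≈ 3.2050e-5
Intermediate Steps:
d = -6824
o(M, I) = I²
1/(o(-225, -195) + d) = 1/((-195)² - 6824) = 1/(38025 - 6824) = 1/31201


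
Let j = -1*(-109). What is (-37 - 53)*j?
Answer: -9810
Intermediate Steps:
j = 109
(-37 - 53)*j = (-37 - 53)*109 = -90*109 = -9810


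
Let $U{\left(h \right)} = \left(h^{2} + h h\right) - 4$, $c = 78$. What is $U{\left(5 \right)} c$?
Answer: $3588$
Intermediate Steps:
$U{\left(h \right)} = -4 + 2 h^{2}$ ($U{\left(h \right)} = \left(h^{2} + h^{2}\right) - 4 = 2 h^{2} - 4 = -4 + 2 h^{2}$)
$U{\left(5 \right)} c = \left(-4 + 2 \cdot 5^{2}\right) 78 = \left(-4 + 2 \cdot 25\right) 78 = \left(-4 + 50\right) 78 = 46 \cdot 78 = 3588$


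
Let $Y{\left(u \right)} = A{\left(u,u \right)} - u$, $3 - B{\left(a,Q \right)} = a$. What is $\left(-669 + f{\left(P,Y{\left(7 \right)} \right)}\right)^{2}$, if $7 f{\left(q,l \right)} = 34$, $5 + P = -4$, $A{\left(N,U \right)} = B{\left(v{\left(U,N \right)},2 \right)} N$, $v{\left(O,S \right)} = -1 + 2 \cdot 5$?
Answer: $\frac{21613201}{49} \approx 4.4109 \cdot 10^{5}$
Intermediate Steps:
$v{\left(O,S \right)} = 9$ ($v{\left(O,S \right)} = -1 + 10 = 9$)
$B{\left(a,Q \right)} = 3 - a$
$A{\left(N,U \right)} = - 6 N$ ($A{\left(N,U \right)} = \left(3 - 9\right) N = - 6 N$)
$P = -9$ ($P = -5 - 4 = -9$)
$Y{\left(u \right)} = - 7 u$ ($Y{\left(u \right)} = - 6 u - u = - 7 u$)
$f{\left(q,l \right)} = \frac{34}{7}$ ($f{\left(q,l \right)} = \frac{1}{7} \cdot 34 = \frac{34}{7}$)
$\left(-669 + f{\left(P,Y{\left(7 \right)} \right)}\right)^{2} = \left(-669 + \frac{34}{7}\right)^{2} = \left(- \frac{4649}{7}\right)^{2} = \frac{21613201}{49}$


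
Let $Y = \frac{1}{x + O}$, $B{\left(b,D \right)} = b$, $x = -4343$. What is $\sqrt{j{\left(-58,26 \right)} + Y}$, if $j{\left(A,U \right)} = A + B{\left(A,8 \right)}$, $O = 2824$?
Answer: $\frac{i \sqrt{5462355}}{217} \approx 10.77 i$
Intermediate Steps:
$j{\left(A,U \right)} = 2 A$ ($j{\left(A,U \right)} = A + A = 2 A$)
$Y = - \frac{1}{1519}$ ($Y = \frac{1}{-4343 + 2824} = \frac{1}{-1519} = - \frac{1}{1519} \approx -0.00065833$)
$\sqrt{j{\left(-58,26 \right)} + Y} = \sqrt{2 \left(-58\right) - \frac{1}{1519}} = \sqrt{-116 - \frac{1}{1519}} = \sqrt{- \frac{176205}{1519}} = \frac{i \sqrt{5462355}}{217}$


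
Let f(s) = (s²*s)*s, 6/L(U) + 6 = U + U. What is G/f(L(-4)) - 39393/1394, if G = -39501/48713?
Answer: -1521929407/29102538 ≈ -52.295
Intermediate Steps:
L(U) = 6/(-6 + 2*U) (L(U) = 6/(-6 + (U + U)) = 6/(-6 + 2*U))
G = -5643/6959 (G = -39501*1/48713 = -5643/6959 ≈ -0.81089)
f(s) = s⁴ (f(s) = s³*s = s⁴)
G/f(L(-4)) - 39393/1394 = -5643*(-3 - 4)⁴/81/6959 - 39393/1394 = -5643/(6959*((3/(-7))⁴)) - 39393*1/1394 = -5643/(6959*((3*(-⅐))⁴)) - 39393/1394 = -5643/(6959*((-3/7)⁴)) - 39393/1394 = -5643/(6959*81/2401) - 39393/1394 = -5643/6959*2401/81 - 39393/1394 = -501809/20877 - 39393/1394 = -1521929407/29102538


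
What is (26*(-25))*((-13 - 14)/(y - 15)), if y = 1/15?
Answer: -131625/112 ≈ -1175.2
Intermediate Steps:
y = 1/15 ≈ 0.066667
(26*(-25))*((-13 - 14)/(y - 15)) = (26*(-25))*((-13 - 14)/(1/15 - 15)) = -(-17550)/(-224/15) = -(-17550)*(-15)/224 = -650*405/224 = -131625/112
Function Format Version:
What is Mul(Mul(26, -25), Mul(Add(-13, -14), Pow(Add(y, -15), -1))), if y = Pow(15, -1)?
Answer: Rational(-131625, 112) ≈ -1175.2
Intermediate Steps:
y = Rational(1, 15) ≈ 0.066667
Mul(Mul(26, -25), Mul(Add(-13, -14), Pow(Add(y, -15), -1))) = Mul(Mul(26, -25), Mul(Add(-13, -14), Pow(Add(Rational(1, 15), -15), -1))) = Mul(-650, Mul(-27, Pow(Rational(-224, 15), -1))) = Mul(-650, Mul(-27, Rational(-15, 224))) = Mul(-650, Rational(405, 224)) = Rational(-131625, 112)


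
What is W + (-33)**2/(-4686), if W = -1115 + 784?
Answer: -47035/142 ≈ -331.23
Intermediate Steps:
W = -331
W + (-33)**2/(-4686) = -331 + (-33)**2/(-4686) = -331 + 1089*(-1/4686) = -331 - 33/142 = -47035/142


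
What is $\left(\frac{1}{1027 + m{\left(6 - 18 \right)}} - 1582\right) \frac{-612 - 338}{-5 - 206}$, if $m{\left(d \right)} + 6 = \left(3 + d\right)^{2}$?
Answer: $- \frac{43584075}{6119} \approx -7122.7$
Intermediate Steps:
$m{\left(d \right)} = -6 + \left(3 + d\right)^{2}$
$\left(\frac{1}{1027 + m{\left(6 - 18 \right)}} - 1582\right) \frac{-612 - 338}{-5 - 206} = \left(\frac{1}{1027 - \left(6 - \left(3 + \left(6 - 18\right)\right)^{2}\right)} - 1582\right) \frac{-612 - 338}{-5 - 206} = \left(\frac{1}{1027 - \left(6 - \left(3 + \left(6 - 18\right)\right)^{2}\right)} - 1582\right) \left(- \frac{950}{-211}\right) = \left(\frac{1}{1027 - \left(6 - \left(3 - 12\right)^{2}\right)} - 1582\right) \left(\left(-950\right) \left(- \frac{1}{211}\right)\right) = \left(\frac{1}{1027 - \left(6 - \left(-9\right)^{2}\right)} - 1582\right) \frac{950}{211} = \left(\frac{1}{1027 + \left(-6 + 81\right)} - 1582\right) \frac{950}{211} = \left(\frac{1}{1027 + 75} - 1582\right) \frac{950}{211} = \left(\frac{1}{1102} - 1582\right) \frac{950}{211} = \left(- \frac{1743363}{1102}\right) \frac{950}{211} = - \frac{43584075}{6119}$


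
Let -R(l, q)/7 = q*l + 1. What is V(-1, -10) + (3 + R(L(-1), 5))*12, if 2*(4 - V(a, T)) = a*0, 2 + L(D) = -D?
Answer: 376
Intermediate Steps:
L(D) = -2 - D
R(l, q) = -7 - 7*l*q (R(l, q) = -7*(q*l + 1) = -7*(l*q + 1) = -7*(1 + l*q) = -7 - 7*l*q)
V(a, T) = 4 (V(a, T) = 4 - a*0/2 = 4 - ½*0 = 4 + 0 = 4)
V(-1, -10) + (3 + R(L(-1), 5))*12 = 4 + (3 + (-7 - 7*(-2 - 1*(-1))*5))*12 = 4 + (3 + (-7 - 7*(-2 + 1)*5))*12 = 4 + (3 + (-7 - 7*(-1)*5))*12 = 4 + (3 + (-7 + 35))*12 = 4 + (3 + 28)*12 = 4 + 31*12 = 4 + 372 = 376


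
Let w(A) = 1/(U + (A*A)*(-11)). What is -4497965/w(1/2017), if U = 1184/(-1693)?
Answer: 21666125259354035/6887613277 ≈ 3.1457e+6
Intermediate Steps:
U = -1184/1693 (U = 1184*(-1/1693) = -1184/1693 ≈ -0.69935)
w(A) = 1/(-1184/1693 - 11*A²) (w(A) = 1/(-1184/1693 + (A*A)*(-11)) = 1/(-1184/1693 + A²*(-11)) = 1/(-1184/1693 - 11*A²))
-4497965/w(1/2017) = -4497965/((-1693/(1184 + 18623*(1/2017)²))) = -4497965/((-1693/(1184 + 18623*(1/4068289)))) = -4497965/((-1693/(1184 + 18623/4068289))) = -4497965/((-1693/4816872799/4068289)) = -4497965/((-1693*4068289/4816872799)) = -4497965/(-6887613277/4816872799) = -4497965*(-4816872799/6887613277) = 21666125259354035/6887613277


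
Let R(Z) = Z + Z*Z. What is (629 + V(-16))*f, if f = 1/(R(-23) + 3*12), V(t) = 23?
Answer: 326/271 ≈ 1.2030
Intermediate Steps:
R(Z) = Z + Z**2
f = 1/542 (f = 1/(-23*(1 - 23) + 3*12) = 1/(-23*(-22) + 36) = 1/(506 + 36) = 1/542 ≈ 0.0018450)
(629 + V(-16))*f = (629 + 23)*(1/542) = 652*(1/542) = 326/271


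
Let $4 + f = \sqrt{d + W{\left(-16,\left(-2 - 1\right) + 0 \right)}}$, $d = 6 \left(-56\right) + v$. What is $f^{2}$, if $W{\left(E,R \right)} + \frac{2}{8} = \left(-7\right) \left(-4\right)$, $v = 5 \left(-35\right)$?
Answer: $\frac{\left(8 - i \sqrt{1933}\right)^{2}}{4} \approx -467.25 - 175.86 i$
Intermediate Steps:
$v = -175$
$W{\left(E,R \right)} = \frac{111}{4}$ ($W{\left(E,R \right)} = - \frac{1}{4} - -28 = - \frac{1}{4} + 28 = \frac{111}{4}$)
$d = -511$ ($d = 6 \left(-56\right) - 175 = -336 - 175 = -511$)
$f = -4 + \frac{i \sqrt{1933}}{2}$ ($f = -4 + \sqrt{-511 + \frac{111}{4}} = -4 + \sqrt{- \frac{1933}{4}} = -4 + \frac{i \sqrt{1933}}{2} \approx -4.0 + 21.983 i$)
$f^{2} = \left(-4 + \frac{i \sqrt{1933}}{2}\right)^{2}$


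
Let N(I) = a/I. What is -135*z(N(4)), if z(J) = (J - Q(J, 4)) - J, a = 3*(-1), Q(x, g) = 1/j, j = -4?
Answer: -135/4 ≈ -33.750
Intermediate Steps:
Q(x, g) = -1/4 (Q(x, g) = 1/(-4) = -1/4)
a = -3
N(I) = -3/I
z(J) = 1/4 (z(J) = (J - 1*(-1/4)) - J = (J + 1/4) - J = (1/4 + J) - J = 1/4)
-135*z(N(4)) = -135*1/4 = -135/4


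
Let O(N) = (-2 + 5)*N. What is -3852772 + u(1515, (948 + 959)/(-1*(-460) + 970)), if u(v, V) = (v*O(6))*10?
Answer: -3580072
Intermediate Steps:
O(N) = 3*N
u(v, V) = 180*v (u(v, V) = (v*(3*6))*10 = (v*18)*10 = (18*v)*10 = 180*v)
-3852772 + u(1515, (948 + 959)/(-1*(-460) + 970)) = -3852772 + 180*1515 = -3852772 + 272700 = -3580072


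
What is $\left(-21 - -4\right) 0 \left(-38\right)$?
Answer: $0$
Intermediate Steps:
$\left(-21 - -4\right) 0 \left(-38\right) = \left(-21 + 4\right) 0 \left(-38\right) = \left(-17\right) 0 \left(-38\right) = 0 \left(-38\right) = 0$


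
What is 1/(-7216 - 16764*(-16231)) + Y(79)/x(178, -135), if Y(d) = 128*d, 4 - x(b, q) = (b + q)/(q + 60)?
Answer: 295183977792343/133502247340 ≈ 2211.1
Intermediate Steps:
x(b, q) = 4 - (b + q)/(60 + q) (x(b, q) = 4 - (b + q)/(q + 60) = 4 - (b + q)/(60 + q))
1/(-7216 - 16764*(-16231)) + Y(79)/x(178, -135) = 1/(-7216 - 16764*(-16231)) + (128*79)/(((240 - 1*178 + 3*(-135))/(60 - 135))) = -1/16231/(-23980) + 10112/(((240 - 178 - 405)/(-75))) = -1/23980*(-1/16231) + 10112/((-1/75*(-343))) = 1/389219380 + 10112/(343/75) = 1/389219380 + 10112*(75/343) = 1/389219380 + 758400/343 = 295183977792343/133502247340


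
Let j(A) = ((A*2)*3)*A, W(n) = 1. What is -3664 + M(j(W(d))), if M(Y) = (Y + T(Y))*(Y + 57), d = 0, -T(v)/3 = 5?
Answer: -4231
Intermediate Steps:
T(v) = -15 (T(v) = -3*5 = -15)
j(A) = 6*A² (j(A) = ((2*A)*3)*A = (6*A)*A = 6*A²)
M(Y) = (-15 + Y)*(57 + Y) (M(Y) = (Y - 15)*(Y + 57) = (-15 + Y)*(57 + Y))
-3664 + M(j(W(d))) = -3664 + (-855 + (6*1²)² + 42*(6*1²)) = -3664 + (-855 + (6*1)² + 42*(6*1)) = -3664 + (-855 + 6² + 42*6) = -3664 + (-855 + 36 + 252) = -3664 - 567 = -4231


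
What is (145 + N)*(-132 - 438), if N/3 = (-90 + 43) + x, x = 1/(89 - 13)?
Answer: -4605/2 ≈ -2302.5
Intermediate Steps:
x = 1/76 ≈ 0.013158
N = -10713/76 (N = 3*((-90 + 43) + 1/76) = 3*(-47 + 1/76) = 3*(-3571/76) = -10713/76 ≈ -140.96)
(145 + N)*(-132 - 438) = (145 - 10713/76)*(-132 - 438) = (307/76)*(-570) = -4605/2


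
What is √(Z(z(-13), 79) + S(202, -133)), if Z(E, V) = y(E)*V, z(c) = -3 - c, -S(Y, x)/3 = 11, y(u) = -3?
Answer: 3*I*√30 ≈ 16.432*I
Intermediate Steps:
S(Y, x) = -33 (S(Y, x) = -3*11 = -33)
Z(E, V) = -3*V
√(Z(z(-13), 79) + S(202, -133)) = √(-3*79 - 33) = √(-237 - 33) = √(-270) = 3*I*√30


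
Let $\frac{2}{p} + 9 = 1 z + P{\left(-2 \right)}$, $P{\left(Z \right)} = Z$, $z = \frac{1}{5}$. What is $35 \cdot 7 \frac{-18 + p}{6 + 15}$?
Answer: $- \frac{17185}{81} \approx -212.16$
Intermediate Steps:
$z = \frac{1}{5} \approx 0.2$
$p = - \frac{5}{27}$ ($p = \frac{2}{-9 + \left(1 \cdot \frac{1}{5} - 2\right)} = \frac{2}{-9 + \left(\frac{1}{5} - 2\right)} = \frac{2}{-9 - \frac{9}{5}} = \frac{2}{- \frac{54}{5}} = 2 \left(- \frac{5}{54}\right) = - \frac{5}{27} \approx -0.18519$)
$35 \cdot 7 \frac{-18 + p}{6 + 15} = 35 \cdot 7 \frac{-18 - \frac{5}{27}}{6 + 15} = 245 \left(- \frac{491}{27 \cdot 21}\right) = 245 \left(\left(- \frac{491}{27}\right) \frac{1}{21}\right) = 245 \left(- \frac{491}{567}\right) = - \frac{17185}{81}$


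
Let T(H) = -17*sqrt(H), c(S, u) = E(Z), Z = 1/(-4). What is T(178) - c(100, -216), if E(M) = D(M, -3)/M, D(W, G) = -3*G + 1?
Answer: 40 - 17*sqrt(178) ≈ -186.81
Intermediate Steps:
D(W, G) = 1 - 3*G
Z = -1/4 ≈ -0.25000
E(M) = 10/M (E(M) = (1 - 3*(-3))/M = (1 + 9)/M = 10/M)
c(S, u) = -40 (c(S, u) = 10/(-1/4) = 10*(-4) = -40)
T(178) - c(100, -216) = -17*sqrt(178) - 1*(-40) = -17*sqrt(178) + 40 = 40 - 17*sqrt(178)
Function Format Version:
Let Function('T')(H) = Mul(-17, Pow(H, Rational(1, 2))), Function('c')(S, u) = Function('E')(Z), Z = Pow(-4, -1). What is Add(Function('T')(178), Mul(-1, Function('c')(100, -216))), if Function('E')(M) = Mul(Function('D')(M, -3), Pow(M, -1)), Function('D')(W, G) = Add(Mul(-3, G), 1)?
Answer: Add(40, Mul(-17, Pow(178, Rational(1, 2)))) ≈ -186.81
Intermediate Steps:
Function('D')(W, G) = Add(1, Mul(-3, G))
Z = Rational(-1, 4) ≈ -0.25000
Function('E')(M) = Mul(10, Pow(M, -1)) (Function('E')(M) = Mul(Add(1, Mul(-3, -3)), Pow(M, -1)) = Mul(Add(1, 9), Pow(M, -1)) = Mul(10, Pow(M, -1)))
Function('c')(S, u) = -40 (Function('c')(S, u) = Mul(10, Pow(Rational(-1, 4), -1)) = Mul(10, -4) = -40)
Add(Function('T')(178), Mul(-1, Function('c')(100, -216))) = Add(Mul(-17, Pow(178, Rational(1, 2))), Mul(-1, -40)) = Add(Mul(-17, Pow(178, Rational(1, 2))), 40) = Add(40, Mul(-17, Pow(178, Rational(1, 2))))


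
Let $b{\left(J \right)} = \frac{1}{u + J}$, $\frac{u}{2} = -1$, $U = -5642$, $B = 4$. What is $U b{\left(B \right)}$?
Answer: $-2821$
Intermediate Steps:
$u = -2$ ($u = 2 \left(-1\right) = -2$)
$b{\left(J \right)} = \frac{1}{-2 + J}$
$U b{\left(B \right)} = - \frac{5642}{-2 + 4} = - \frac{5642}{2} = \left(-5642\right) \frac{1}{2} = -2821$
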